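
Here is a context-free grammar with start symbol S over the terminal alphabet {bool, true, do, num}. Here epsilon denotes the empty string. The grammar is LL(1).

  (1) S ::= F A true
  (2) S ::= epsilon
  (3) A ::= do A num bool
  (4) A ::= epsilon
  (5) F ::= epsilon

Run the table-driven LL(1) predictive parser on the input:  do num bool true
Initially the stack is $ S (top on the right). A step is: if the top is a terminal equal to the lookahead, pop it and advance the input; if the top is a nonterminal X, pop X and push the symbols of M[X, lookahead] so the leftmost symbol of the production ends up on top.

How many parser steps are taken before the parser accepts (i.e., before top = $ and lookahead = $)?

8

     Stack                 Input               Action
  1  $ S                   do num bool true $  expand S ::= F A true
  2  $ true A F            do num bool true $  expand F ::= epsilon
  3  $ true A              do num bool true $  expand A ::= do A num bool
  4  $ true bool num A do  do num bool true $  match do
  5  $ true bool num A     num bool true $     expand A ::= epsilon
  6  $ true bool num       num bool true $     match num
  7  $ true bool           bool true $         match bool
  8  $ true                true $              match true
Accept reached after 8 steps.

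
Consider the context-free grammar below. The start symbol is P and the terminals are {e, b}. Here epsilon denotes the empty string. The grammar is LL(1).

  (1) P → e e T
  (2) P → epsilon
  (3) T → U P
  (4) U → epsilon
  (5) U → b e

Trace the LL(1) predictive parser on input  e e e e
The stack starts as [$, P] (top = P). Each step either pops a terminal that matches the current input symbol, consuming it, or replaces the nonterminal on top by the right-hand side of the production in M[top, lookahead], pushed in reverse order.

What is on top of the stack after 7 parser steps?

e

step 1: stack=$ P  input=e e e e $  — expand P → e e T
step 2: stack=$ T e e  input=e e e e $  — match e
step 3: stack=$ T e  input=e e e $  — match e
step 4: stack=$ T  input=e e $  — expand T → U P
step 5: stack=$ P U  input=e e $  — expand U → epsilon
step 6: stack=$ P  input=e e $  — expand P → e e T
step 7: stack=$ T e e  input=e e $  — match e
Stack after step 7: $ T e (top = e).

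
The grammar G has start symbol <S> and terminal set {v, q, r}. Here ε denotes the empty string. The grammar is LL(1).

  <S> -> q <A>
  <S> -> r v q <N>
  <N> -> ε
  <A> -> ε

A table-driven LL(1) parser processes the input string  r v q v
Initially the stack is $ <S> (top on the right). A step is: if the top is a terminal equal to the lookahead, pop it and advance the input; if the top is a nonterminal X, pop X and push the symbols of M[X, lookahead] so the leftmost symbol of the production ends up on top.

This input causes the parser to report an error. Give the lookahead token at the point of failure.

     Stack        Input      Action
  1  $ <S>        r v q v $  expand <S> -> r v q <N>
  2  $ <N> q v r  r v q v $  match r
  3  $ <N> q v    v q v $    match v
  4  $ <N> q      q v $      match q
  5  $ <N>        v $        error: M[<N>, v] is empty

v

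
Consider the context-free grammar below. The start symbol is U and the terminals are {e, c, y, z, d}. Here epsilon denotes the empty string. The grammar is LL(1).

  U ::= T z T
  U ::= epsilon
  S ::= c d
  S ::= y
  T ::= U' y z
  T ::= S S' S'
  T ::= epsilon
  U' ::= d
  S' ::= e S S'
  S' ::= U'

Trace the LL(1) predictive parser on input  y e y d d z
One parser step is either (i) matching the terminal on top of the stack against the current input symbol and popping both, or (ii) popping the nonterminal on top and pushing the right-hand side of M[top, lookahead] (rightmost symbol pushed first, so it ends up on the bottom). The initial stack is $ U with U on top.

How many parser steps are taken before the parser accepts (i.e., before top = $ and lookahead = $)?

16

step 1: stack=$ U  input=y e y d d z $  — expand U ::= T z T
step 2: stack=$ T z T  input=y e y d d z $  — expand T ::= S S' S'
step 3: stack=$ T z S' S' S  input=y e y d d z $  — expand S ::= y
step 4: stack=$ T z S' S' y  input=y e y d d z $  — match y
step 5: stack=$ T z S' S'  input=e y d d z $  — expand S' ::= e S S'
step 6: stack=$ T z S' S' S e  input=e y d d z $  — match e
step 7: stack=$ T z S' S' S  input=y d d z $  — expand S ::= y
step 8: stack=$ T z S' S' y  input=y d d z $  — match y
step 9: stack=$ T z S' S'  input=d d z $  — expand S' ::= U'
step 10: stack=$ T z S' U'  input=d d z $  — expand U' ::= d
step 11: stack=$ T z S' d  input=d d z $  — match d
step 12: stack=$ T z S'  input=d z $  — expand S' ::= U'
step 13: stack=$ T z U'  input=d z $  — expand U' ::= d
step 14: stack=$ T z d  input=d z $  — match d
step 15: stack=$ T z  input=z $  — match z
step 16: stack=$ T  input=$  — expand T ::= epsilon
Accept reached after 16 steps.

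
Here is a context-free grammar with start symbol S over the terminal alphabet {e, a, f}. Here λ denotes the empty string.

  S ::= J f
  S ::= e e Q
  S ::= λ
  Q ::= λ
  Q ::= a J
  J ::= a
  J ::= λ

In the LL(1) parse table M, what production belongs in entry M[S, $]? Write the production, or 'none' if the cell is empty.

FIRST(Q) = {λ, a}
FIRST(J) = {λ, a}
FIRST(S) = {λ, a, e, f}  (via J f)
FOLLOW(S) includes $ since S is the start symbol.
FOLLOW(S): S appears on no right-hand side. Thus FOLLOW(S) = {$}.
For S ::= J f: FIRST(J f) = {a, f}, so it goes in M[S, t] for t ∈ {a, f}.
For S ::= e e Q: FIRST(e e Q) = {e}, so it goes in M[S, t] for t ∈ {e}.
For S ::= λ: FIRST(λ) = {λ}, so it goes in M[S, t] for t ∈ {}; since λ ∈ FIRST, also for every t ∈ FOLLOW(S) = {$}.

S ::= λ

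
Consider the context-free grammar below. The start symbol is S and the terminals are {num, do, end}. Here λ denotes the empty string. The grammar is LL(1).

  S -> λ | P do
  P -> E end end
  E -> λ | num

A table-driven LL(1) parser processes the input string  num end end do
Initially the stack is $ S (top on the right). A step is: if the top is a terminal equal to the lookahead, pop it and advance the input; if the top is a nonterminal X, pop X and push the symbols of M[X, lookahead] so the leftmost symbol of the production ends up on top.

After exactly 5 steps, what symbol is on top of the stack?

end

     Stack             Input             Action
  1  $ S               num end end do $  expand S -> P do
  2  $ do P            num end end do $  expand P -> E end end
  3  $ do end end E    num end end do $  expand E -> num
  4  $ do end end num  num end end do $  match num
  5  $ do end end      end end do $      match end
Stack after step 5: $ do end (top = end).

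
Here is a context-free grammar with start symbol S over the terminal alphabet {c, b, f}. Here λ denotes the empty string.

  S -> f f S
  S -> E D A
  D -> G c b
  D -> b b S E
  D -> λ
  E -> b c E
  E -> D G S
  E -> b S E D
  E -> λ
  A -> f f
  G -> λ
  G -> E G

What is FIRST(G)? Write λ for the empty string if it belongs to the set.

{λ, b, c, f}

FIRST(A) = {f}
FIRST(S) = {b, c, f}  (via E D A)
FIRST(D) = {λ, b, c, f}  (via G c b)
FIRST(E) = {λ, b, c, f}  (via D G S)
FIRST(G) = {λ, b, c, f}  (via E G)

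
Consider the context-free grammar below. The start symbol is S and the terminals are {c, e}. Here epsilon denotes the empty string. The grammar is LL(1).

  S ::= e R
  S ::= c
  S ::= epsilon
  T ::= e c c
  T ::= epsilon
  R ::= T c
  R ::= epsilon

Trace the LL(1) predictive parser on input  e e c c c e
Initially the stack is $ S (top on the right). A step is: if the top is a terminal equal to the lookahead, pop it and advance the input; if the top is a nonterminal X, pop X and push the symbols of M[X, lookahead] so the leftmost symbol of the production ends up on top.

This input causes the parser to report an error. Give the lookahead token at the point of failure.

step 1: stack=$ S  input=e e c c c e $  — expand S ::= e R
step 2: stack=$ R e  input=e e c c c e $  — match e
step 3: stack=$ R  input=e c c c e $  — expand R ::= T c
step 4: stack=$ c T  input=e c c c e $  — expand T ::= e c c
step 5: stack=$ c c c e  input=e c c c e $  — match e
step 6: stack=$ c c c  input=c c c e $  — match c
step 7: stack=$ c c  input=c c e $  — match c
step 8: stack=$ c  input=c e $  — match c
step 9: stack=$  input=e $  — error: stack empty but input remains

e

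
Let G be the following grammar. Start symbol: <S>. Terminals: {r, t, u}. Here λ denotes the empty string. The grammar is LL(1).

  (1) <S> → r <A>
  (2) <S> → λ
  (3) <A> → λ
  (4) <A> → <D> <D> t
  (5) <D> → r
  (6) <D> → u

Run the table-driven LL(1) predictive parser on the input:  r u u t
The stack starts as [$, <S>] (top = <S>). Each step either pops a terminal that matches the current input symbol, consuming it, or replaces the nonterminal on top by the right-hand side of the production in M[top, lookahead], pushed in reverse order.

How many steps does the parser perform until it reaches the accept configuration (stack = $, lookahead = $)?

8

     Stack        Input      Action
  1  $ <S>        r u u t $  expand <S> → r <A>
  2  $ <A> r      r u u t $  match r
  3  $ <A>        u u t $    expand <A> → <D> <D> t
  4  $ t <D> <D>  u u t $    expand <D> → u
  5  $ t <D> u    u u t $    match u
  6  $ t <D>      u t $      expand <D> → u
  7  $ t u        u t $      match u
  8  $ t          t $        match t
Accept reached after 8 steps.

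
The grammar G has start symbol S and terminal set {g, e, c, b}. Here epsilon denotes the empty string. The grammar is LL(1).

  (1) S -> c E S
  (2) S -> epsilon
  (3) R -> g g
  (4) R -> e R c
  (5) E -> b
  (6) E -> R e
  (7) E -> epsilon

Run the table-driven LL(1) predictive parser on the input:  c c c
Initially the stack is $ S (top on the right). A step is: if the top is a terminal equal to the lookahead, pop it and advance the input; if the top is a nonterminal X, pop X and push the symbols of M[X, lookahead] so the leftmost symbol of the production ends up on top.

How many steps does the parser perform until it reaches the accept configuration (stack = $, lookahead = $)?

step 1: stack=$ S  input=c c c $  — expand S -> c E S
step 2: stack=$ S E c  input=c c c $  — match c
step 3: stack=$ S E  input=c c $  — expand E -> epsilon
step 4: stack=$ S  input=c c $  — expand S -> c E S
step 5: stack=$ S E c  input=c c $  — match c
step 6: stack=$ S E  input=c $  — expand E -> epsilon
step 7: stack=$ S  input=c $  — expand S -> c E S
step 8: stack=$ S E c  input=c $  — match c
step 9: stack=$ S E  input=$  — expand E -> epsilon
step 10: stack=$ S  input=$  — expand S -> epsilon
Accept reached after 10 steps.

10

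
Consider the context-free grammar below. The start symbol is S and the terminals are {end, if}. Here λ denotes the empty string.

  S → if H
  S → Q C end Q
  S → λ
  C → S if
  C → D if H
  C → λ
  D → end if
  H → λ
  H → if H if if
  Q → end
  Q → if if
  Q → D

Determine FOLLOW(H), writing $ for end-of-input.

{$, end, if}

FIRST(D): from D→end if we get {end}. So FIRST(D) = {end}.
FIRST(H): from H→λ we get {λ}; from H→if H if if we get {if}. So FIRST(H) = {λ, if}.
FIRST(Q): from Q→end we get {end}; from Q→if if we get {if}; from Q→D we get {end}. So FIRST(Q) = {end, if}.
FIRST(S): from S→if H we get {if}; from S→Q C end Q we get {end, if}; from S→λ we get {λ}. So FIRST(S) = {λ, end, if}.
FIRST(C): from C→S if we get {end, if}; from C→D if H we get {end}; from C→λ we get {λ}. So FIRST(C) = {λ, end, if}.
FOLLOW(S) includes $ since S is the start symbol.
FOLLOW(S): in C→S if, S is followed by if with FIRST {if}. Thus FOLLOW(S) = {$, if}.
FOLLOW(C): in S→Q C end Q, C is followed by end Q with FIRST {end}. Thus FOLLOW(C) = {end}.
FOLLOW(H): in S→if H, the suffix after H is empty, so FOLLOW(H) ⊇ FOLLOW(S) = {$, if}; in C→D if H, the suffix after H is empty, so FOLLOW(H) ⊇ FOLLOW(C) = {end}; in H→if H if if, H is followed by if if with FIRST {if}. Thus FOLLOW(H) = {$, end, if}.
FOLLOW(Q): in S→Q C end Q (occurrence 1), Q is followed by C end Q with FIRST {end, if}; in S→Q C end Q (occurrence 2), the suffix after Q is empty, so FOLLOW(Q) ⊇ FOLLOW(S) = {$, if}. Thus FOLLOW(Q) = {$, end, if}.
FOLLOW(D): in C→D if H, D is followed by if H with FIRST {if}; in Q→D, the suffix after D is empty, so FOLLOW(D) ⊇ FOLLOW(Q) = {$, end, if}. Thus FOLLOW(D) = {$, end, if}.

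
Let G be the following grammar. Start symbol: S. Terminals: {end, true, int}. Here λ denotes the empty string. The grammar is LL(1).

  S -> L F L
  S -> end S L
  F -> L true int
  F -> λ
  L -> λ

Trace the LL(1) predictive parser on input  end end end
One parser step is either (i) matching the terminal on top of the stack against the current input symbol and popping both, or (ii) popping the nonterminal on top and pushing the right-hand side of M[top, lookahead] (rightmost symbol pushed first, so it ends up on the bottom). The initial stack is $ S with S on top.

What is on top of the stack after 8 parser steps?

     Stack          Input          Action
  1  $ S            end end end $  expand S -> end S L
  2  $ L S end      end end end $  match end
  3  $ L S          end end $      expand S -> end S L
  4  $ L L S end    end end $      match end
  5  $ L L S        end $          expand S -> end S L
  6  $ L L L S end  end $          match end
  7  $ L L L S      $              expand S -> L F L
  8  $ L L L L F L  $              expand L -> λ
Stack after step 8: $ L L L L F (top = F).

F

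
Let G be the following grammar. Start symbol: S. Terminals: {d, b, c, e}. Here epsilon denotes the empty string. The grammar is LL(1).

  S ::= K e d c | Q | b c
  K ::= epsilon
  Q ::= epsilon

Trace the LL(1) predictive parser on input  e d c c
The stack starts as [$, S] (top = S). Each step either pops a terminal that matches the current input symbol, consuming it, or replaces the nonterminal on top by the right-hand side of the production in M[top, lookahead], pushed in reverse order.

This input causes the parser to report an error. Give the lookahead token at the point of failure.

c

     Stack      Input      Action
  1  $ S        e d c c $  expand S ::= K e d c
  2  $ c d e K  e d c c $  expand K ::= epsilon
  3  $ c d e    e d c c $  match e
  4  $ c d      d c c $    match d
  5  $ c        c c $      match c
  6  $          c $        error: stack empty but input remains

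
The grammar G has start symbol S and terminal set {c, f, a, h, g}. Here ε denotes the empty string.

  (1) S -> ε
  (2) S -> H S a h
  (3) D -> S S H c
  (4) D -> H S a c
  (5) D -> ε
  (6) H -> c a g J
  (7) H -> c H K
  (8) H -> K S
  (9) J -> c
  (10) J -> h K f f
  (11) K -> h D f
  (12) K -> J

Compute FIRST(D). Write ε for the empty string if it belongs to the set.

FIRST(J): from J->c we get {c}; from J->h K f f we get {h}. So FIRST(J) = {c, h}.
FIRST(K): from K->h D f we get {h}; from K->J we get {c, h}. So FIRST(K) = {c, h}.
FIRST(H): from H->c a g J we get {c}; from H->c H K we get {c}; from H->K S we get {c, h}. So FIRST(H) = {c, h}.
FIRST(S): from S->ε we get {ε}; from S->H S a h we get {c, h}. So FIRST(S) = {ε, c, h}.
FIRST(D): from D->S S H c we get {c, h}; from D->H S a c we get {c, h}; from D->ε we get {ε}. So FIRST(D) = {ε, c, h}.

{ε, c, h}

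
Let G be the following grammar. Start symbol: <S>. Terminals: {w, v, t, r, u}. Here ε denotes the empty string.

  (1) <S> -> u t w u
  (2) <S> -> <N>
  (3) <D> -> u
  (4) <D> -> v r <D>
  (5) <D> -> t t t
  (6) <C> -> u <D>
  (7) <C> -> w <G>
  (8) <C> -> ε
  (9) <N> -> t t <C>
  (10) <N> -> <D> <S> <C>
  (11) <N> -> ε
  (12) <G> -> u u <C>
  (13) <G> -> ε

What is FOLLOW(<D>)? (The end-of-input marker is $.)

FIRST(<D>): from <D>->u we get {u}; from <D>->v r <D> we get {v}; from <D>->t t t we get {t}. So FIRST(<D>) = {t, u, v}.
FIRST(<C>): from <C>->u <D> we get {u}; from <C>->w <G> we get {w}; from <C>->ε we get {ε}. So FIRST(<C>) = {ε, u, w}.
FIRST(<G>): from <G>->u u <C> we get {u}; from <G>->ε we get {ε}. So FIRST(<G>) = {ε, u}.
FIRST(<N>): from <N>->t t <C> we get {t}; from <N>-><D> <S> <C> we get {t, u, v}; from <N>->ε we get {ε}. So FIRST(<N>) = {ε, t, u, v}.
FIRST(<S>): from <S>->u t w u we get {u}; from <S>-><N> we get {ε, t, u, v}. So FIRST(<S>) = {ε, t, u, v}.
FOLLOW(<S>) includes $ since <S> is the start symbol.
FOLLOW(<S>): in <N>-><D> <S> <C>, <S> is followed by <C> with FIRST {ε, u, w}; in <N>-><D> <S> <C>, the suffix after <S> is nullable, so FOLLOW(<S>) ⊇ FOLLOW(<N>) = {$, u, w}. Thus FOLLOW(<S>) = {$, u, w}.
FOLLOW(<N>): in <S>-><N>, the suffix after <N> is empty, so FOLLOW(<N>) ⊇ FOLLOW(<S>) = {$, u, w}. Thus FOLLOW(<N>) = {$, u, w}.
FOLLOW(<D>): in <D>->v r <D>, the suffix after <D> is empty (adds nothing new); in <C>->u <D>, the suffix after <D> is empty, so FOLLOW(<D>) ⊇ FOLLOW(<C>) = {$, u, w}; in <N>-><D> <S> <C>, <D> is followed by <S> <C> with FIRST {ε, t, u, v, w}; in <N>-><D> <S> <C>, the suffix after <D> is nullable, so FOLLOW(<D>) ⊇ FOLLOW(<N>) = {$, u, w}. Thus FOLLOW(<D>) = {$, t, u, v, w}.
FOLLOW(<C>): in <N>->t t <C>, the suffix after <C> is empty, so FOLLOW(<C>) ⊇ FOLLOW(<N>) = {$, u, w}; in <N>-><D> <S> <C>, the suffix after <C> is empty, so FOLLOW(<C>) ⊇ FOLLOW(<N>) = {$, u, w}; in <G>->u u <C>, the suffix after <C> is empty, so FOLLOW(<C>) ⊇ FOLLOW(<G>) = {$, u, w}. Thus FOLLOW(<C>) = {$, u, w}.
FOLLOW(<G>): in <C>->w <G>, the suffix after <G> is empty, so FOLLOW(<G>) ⊇ FOLLOW(<C>) = {$, u, w}. Thus FOLLOW(<G>) = {$, u, w}.

{$, t, u, v, w}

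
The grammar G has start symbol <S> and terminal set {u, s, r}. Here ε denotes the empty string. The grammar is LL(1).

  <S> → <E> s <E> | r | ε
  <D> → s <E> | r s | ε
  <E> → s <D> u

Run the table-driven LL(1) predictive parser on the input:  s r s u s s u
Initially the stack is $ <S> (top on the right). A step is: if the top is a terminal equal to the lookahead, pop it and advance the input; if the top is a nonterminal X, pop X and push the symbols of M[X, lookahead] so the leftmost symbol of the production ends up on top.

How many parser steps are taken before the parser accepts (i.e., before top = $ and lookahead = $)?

12

step 1: stack=$ <S>  input=s r s u s s u $  — expand <S> → <E> s <E>
step 2: stack=$ <E> s <E>  input=s r s u s s u $  — expand <E> → s <D> u
step 3: stack=$ <E> s u <D> s  input=s r s u s s u $  — match s
step 4: stack=$ <E> s u <D>  input=r s u s s u $  — expand <D> → r s
step 5: stack=$ <E> s u s r  input=r s u s s u $  — match r
step 6: stack=$ <E> s u s  input=s u s s u $  — match s
step 7: stack=$ <E> s u  input=u s s u $  — match u
step 8: stack=$ <E> s  input=s s u $  — match s
step 9: stack=$ <E>  input=s u $  — expand <E> → s <D> u
step 10: stack=$ u <D> s  input=s u $  — match s
step 11: stack=$ u <D>  input=u $  — expand <D> → ε
step 12: stack=$ u  input=u $  — match u
Accept reached after 12 steps.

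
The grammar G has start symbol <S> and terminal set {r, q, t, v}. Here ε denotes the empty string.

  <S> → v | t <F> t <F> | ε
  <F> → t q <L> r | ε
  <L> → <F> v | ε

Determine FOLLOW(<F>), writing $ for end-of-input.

FIRST(<S>): from <S>→v we get {v}; from <S>→t <F> t <F> we get {t}; from <S>→ε we get {ε}. So FIRST(<S>) = {ε, t, v}.
FIRST(<F>): from <F>→t q <L> r we get {t}; from <F>→ε we get {ε}. So FIRST(<F>) = {ε, t}.
FIRST(<L>): from <L>→<F> v we get {t, v}; from <L>→ε we get {ε}. So FIRST(<L>) = {ε, t, v}.
FOLLOW(<S>) includes $ since <S> is the start symbol.
FOLLOW(<S>): <S> appears on no right-hand side. Thus FOLLOW(<S>) = {$}.
FOLLOW(<F>): in <S>→t <F> t <F> (occurrence 1), <F> is followed by t <F> with FIRST {t}; in <S>→t <F> t <F> (occurrence 2), the suffix after <F> is empty, so FOLLOW(<F>) ⊇ FOLLOW(<S>) = {$}; in <L>→<F> v, <F> is followed by v with FIRST {v}. Thus FOLLOW(<F>) = {$, t, v}.
FOLLOW(<L>): in <F>→t q <L> r, <L> is followed by r with FIRST {r}. Thus FOLLOW(<L>) = {r}.

{$, t, v}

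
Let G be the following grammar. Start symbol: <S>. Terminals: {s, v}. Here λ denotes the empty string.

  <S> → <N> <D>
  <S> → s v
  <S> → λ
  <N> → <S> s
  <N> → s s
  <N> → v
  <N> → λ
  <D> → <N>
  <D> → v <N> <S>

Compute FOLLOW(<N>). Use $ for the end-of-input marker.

FIRST(<S>): from <S>→<N> <D> we get {λ, s, v}; from <S>→s v we get {s}; from <S>→λ we get {λ}. So FIRST(<S>) = {λ, s, v}.
FIRST(<N>): from <N>→<S> s we get {s, v}; from <N>→s s we get {s}; from <N>→v we get {v}; from <N>→λ we get {λ}. So FIRST(<N>) = {λ, s, v}.
FIRST(<D>): from <D>→<N> we get {λ, s, v}; from <D>→v <N> <S> we get {v}. So FIRST(<D>) = {λ, s, v}.
FOLLOW(<S>) includes $ since <S> is the start symbol.
FOLLOW(<S>): in <N>→<S> s, <S> is followed by s with FIRST {s}; in <D>→v <N> <S>, the suffix after <S> is empty, so FOLLOW(<S>) ⊇ FOLLOW(<D>) = {$, s}. Thus FOLLOW(<S>) = {$, s}.
FOLLOW(<D>): in <S>→<N> <D>, the suffix after <D> is empty, so FOLLOW(<D>) ⊇ FOLLOW(<S>) = {$, s}. Thus FOLLOW(<D>) = {$, s}.
FOLLOW(<N>): in <S>→<N> <D>, <N> is followed by <D> with FIRST {λ, s, v}; in <S>→<N> <D>, the suffix after <N> is nullable, so FOLLOW(<N>) ⊇ FOLLOW(<S>) = {$, s}; in <D>→<N>, the suffix after <N> is empty, so FOLLOW(<N>) ⊇ FOLLOW(<D>) = {$, s}; in <D>→v <N> <S>, <N> is followed by <S> with FIRST {λ, s, v}; in <D>→v <N> <S>, the suffix after <N> is nullable, so FOLLOW(<N>) ⊇ FOLLOW(<D>) = {$, s}. Thus FOLLOW(<N>) = {$, s, v}.

{$, s, v}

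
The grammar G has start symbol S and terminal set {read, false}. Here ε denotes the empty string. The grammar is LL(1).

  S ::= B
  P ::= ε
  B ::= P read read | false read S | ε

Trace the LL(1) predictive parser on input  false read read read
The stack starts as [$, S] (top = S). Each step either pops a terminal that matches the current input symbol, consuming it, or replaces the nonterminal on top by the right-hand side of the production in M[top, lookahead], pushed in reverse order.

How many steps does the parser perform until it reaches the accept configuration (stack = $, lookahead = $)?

     Stack           Input                   Action
  1  $ S             false read read read $  expand S ::= B
  2  $ B             false read read read $  expand B ::= false read S
  3  $ S read false  false read read read $  match false
  4  $ S read        read read read $        match read
  5  $ S             read read $             expand S ::= B
  6  $ B             read read $             expand B ::= P read read
  7  $ read read P   read read $             expand P ::= ε
  8  $ read read     read read $             match read
  9  $ read          read $                  match read
Accept reached after 9 steps.

9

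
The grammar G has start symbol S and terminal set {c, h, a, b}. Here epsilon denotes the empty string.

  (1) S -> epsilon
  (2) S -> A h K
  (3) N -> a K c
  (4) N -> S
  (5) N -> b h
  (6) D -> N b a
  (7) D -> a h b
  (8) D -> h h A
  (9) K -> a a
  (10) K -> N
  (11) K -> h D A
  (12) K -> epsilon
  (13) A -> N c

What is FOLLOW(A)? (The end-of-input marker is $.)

FIRST(S): from S->epsilon we get {epsilon}; from S->A h K we get {a, b, c}. So FIRST(S) = {epsilon, a, b, c}.
FIRST(N): from N->a K c we get {a}; from N->S we get {epsilon, a, b, c}; from N->b h we get {b}. So FIRST(N) = {epsilon, a, b, c}.
FIRST(D): from D->N b a we get {a, b, c}; from D->a h b we get {a}; from D->h h A we get {h}. So FIRST(D) = {a, b, c, h}.
FIRST(K): from K->a a we get {a}; from K->N we get {epsilon, a, b, c}; from K->h D A we get {h}; from K->epsilon we get {epsilon}. So FIRST(K) = {epsilon, a, b, c, h}.
FIRST(A): from A->N c we get {a, b, c}. So FIRST(A) = {a, b, c}.
FOLLOW(S) includes $ since S is the start symbol.
FOLLOW(D): in K->h D A, D is followed by A with FIRST {a, b, c}. Thus FOLLOW(D) = {a, b, c}.
FOLLOW(S): in N->S, the suffix after S is empty, so FOLLOW(S) ⊇ FOLLOW(N) = {$, b, c}. Thus FOLLOW(S) = {$, b, c}.
FOLLOW(K): in S->A h K, the suffix after K is empty, so FOLLOW(K) ⊇ FOLLOW(S) = {$, b, c}; in N->a K c, K is followed by c with FIRST {c}. Thus FOLLOW(K) = {$, b, c}.
FOLLOW(N): in D->N b a, N is followed by b a with FIRST {b}; in K->N, the suffix after N is empty, so FOLLOW(N) ⊇ FOLLOW(K) = {$, b, c}; in A->N c, N is followed by c with FIRST {c}. Thus FOLLOW(N) = {$, b, c}.
FOLLOW(A): in S->A h K, A is followed by h K with FIRST {h}; in D->h h A, the suffix after A is empty, so FOLLOW(A) ⊇ FOLLOW(D) = {a, b, c}; in K->h D A, the suffix after A is empty, so FOLLOW(A) ⊇ FOLLOW(K) = {$, b, c}. Thus FOLLOW(A) = {$, a, b, c, h}.

{$, a, b, c, h}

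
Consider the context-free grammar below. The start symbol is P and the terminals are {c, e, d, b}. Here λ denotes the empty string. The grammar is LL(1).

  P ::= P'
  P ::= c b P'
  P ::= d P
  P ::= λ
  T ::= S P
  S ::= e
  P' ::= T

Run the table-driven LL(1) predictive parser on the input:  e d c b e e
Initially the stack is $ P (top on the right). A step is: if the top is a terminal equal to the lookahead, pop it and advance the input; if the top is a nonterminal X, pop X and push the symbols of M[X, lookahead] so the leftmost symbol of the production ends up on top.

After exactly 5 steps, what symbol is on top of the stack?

P

     Stack  Input          Action
  1  $ P    e d c b e e $  expand P ::= P'
  2  $ P'   e d c b e e $  expand P' ::= T
  3  $ T    e d c b e e $  expand T ::= S P
  4  $ P S  e d c b e e $  expand S ::= e
  5  $ P e  e d c b e e $  match e
Stack after step 5: $ P (top = P).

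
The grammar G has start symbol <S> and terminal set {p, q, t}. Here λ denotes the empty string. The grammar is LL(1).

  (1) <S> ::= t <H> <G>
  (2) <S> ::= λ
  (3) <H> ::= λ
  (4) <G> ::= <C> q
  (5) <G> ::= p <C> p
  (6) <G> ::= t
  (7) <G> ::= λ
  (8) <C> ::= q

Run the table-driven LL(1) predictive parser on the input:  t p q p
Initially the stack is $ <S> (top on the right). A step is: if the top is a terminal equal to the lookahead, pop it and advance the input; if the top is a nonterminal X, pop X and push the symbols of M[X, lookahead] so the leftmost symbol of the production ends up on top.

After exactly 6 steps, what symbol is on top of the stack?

q

     Stack        Input      Action
  1  $ <S>        t p q p $  expand <S> ::= t <H> <G>
  2  $ <G> <H> t  t p q p $  match t
  3  $ <G> <H>    p q p $    expand <H> ::= λ
  4  $ <G>        p q p $    expand <G> ::= p <C> p
  5  $ p <C> p    p q p $    match p
  6  $ p <C>      q p $      expand <C> ::= q
Stack after step 6: $ p q (top = q).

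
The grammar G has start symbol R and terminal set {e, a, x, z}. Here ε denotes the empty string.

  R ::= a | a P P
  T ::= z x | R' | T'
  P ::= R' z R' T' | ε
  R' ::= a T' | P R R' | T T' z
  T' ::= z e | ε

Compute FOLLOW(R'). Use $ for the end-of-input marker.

FIRST(R) = {a}
FIRST(T') = {ε, z}
FIRST(T) = {ε, a, z}  (via R', T')
FIRST(P) = {ε, a, z}  (via R' z R' T')
FIRST(R') = {a, z}  (via P R R', T T' z)
FOLLOW(R) includes $ since R is the start symbol.
FOLLOW(R): in R'::=P R R', R is followed by R' with FIRST {a, z}. Thus FOLLOW(R) = {$, a, z}.
FOLLOW(T): in R'::=T T' z, T is followed by T' z with FIRST {z}. Thus FOLLOW(T) = {z}.
FOLLOW(P): in R::=a P P (occurrence 1), P is followed by P with FIRST {ε, a, z}; in R::=a P P (occurrence 1), the suffix after P is nullable, so FOLLOW(P) ⊇ FOLLOW(R) = {$, a, z}; in R::=a P P (occurrence 2), the suffix after P is empty, so FOLLOW(P) ⊇ FOLLOW(R) = {$, a, z}; in R'::=P R R', P is followed by R R' with FIRST {a}. Thus FOLLOW(P) = {$, a, z}.
FOLLOW(R'): in T::=R', the suffix after R' is empty, so FOLLOW(R') ⊇ FOLLOW(T) = {z}; in P::=R' z R' T' (occurrence 1), R' is followed by z R' T' with FIRST {z}; in P::=R' z R' T' (occurrence 2), R' is followed by T' with FIRST {ε, z}; in P::=R' z R' T' (occurrence 2), the suffix after R' is nullable, so FOLLOW(R') ⊇ FOLLOW(P) = {$, a, z}; in R'::=P R R', the suffix after R' is empty (adds nothing new). Thus FOLLOW(R') = {$, a, z}.
FOLLOW(T'): in T::=T', the suffix after T' is empty, so FOLLOW(T') ⊇ FOLLOW(T) = {z}; in P::=R' z R' T', the suffix after T' is empty, so FOLLOW(T') ⊇ FOLLOW(P) = {$, a, z}; in R'::=a T', the suffix after T' is empty, so FOLLOW(T') ⊇ FOLLOW(R') = {$, a, z}; in R'::=T T' z, T' is followed by z with FIRST {z}. Thus FOLLOW(T') = {$, a, z}.

{$, a, z}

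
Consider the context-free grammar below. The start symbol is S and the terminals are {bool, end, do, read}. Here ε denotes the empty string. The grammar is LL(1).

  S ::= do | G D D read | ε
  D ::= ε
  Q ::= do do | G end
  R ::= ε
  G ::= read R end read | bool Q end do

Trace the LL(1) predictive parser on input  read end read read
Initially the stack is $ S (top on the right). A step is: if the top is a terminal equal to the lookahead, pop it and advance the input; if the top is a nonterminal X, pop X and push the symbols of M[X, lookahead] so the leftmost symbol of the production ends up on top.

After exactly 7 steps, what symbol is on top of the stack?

D

     Stack                       Input                 Action
  1  $ S                         read end read read $  expand S ::= G D D read
  2  $ read D D G                read end read read $  expand G ::= read R end read
  3  $ read D D read end R read  read end read read $  match read
  4  $ read D D read end R       end read read $       expand R ::= ε
  5  $ read D D read end         end read read $       match end
  6  $ read D D read             read read $           match read
  7  $ read D D                  read $                expand D ::= ε
Stack after step 7: $ read D (top = D).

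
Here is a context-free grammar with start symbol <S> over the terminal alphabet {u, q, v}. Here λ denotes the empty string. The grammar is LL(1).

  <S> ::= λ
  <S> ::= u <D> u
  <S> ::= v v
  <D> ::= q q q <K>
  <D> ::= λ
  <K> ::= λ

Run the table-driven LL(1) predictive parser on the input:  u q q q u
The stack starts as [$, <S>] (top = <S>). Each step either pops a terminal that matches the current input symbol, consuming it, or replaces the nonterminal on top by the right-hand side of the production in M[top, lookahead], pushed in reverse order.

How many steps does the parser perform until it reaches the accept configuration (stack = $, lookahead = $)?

     Stack          Input        Action
  1  $ <S>          u q q q u $  expand <S> ::= u <D> u
  2  $ u <D> u      u q q q u $  match u
  3  $ u <D>        q q q u $    expand <D> ::= q q q <K>
  4  $ u <K> q q q  q q q u $    match q
  5  $ u <K> q q    q q u $      match q
  6  $ u <K> q      q u $        match q
  7  $ u <K>        u $          expand <K> ::= λ
  8  $ u            u $          match u
Accept reached after 8 steps.

8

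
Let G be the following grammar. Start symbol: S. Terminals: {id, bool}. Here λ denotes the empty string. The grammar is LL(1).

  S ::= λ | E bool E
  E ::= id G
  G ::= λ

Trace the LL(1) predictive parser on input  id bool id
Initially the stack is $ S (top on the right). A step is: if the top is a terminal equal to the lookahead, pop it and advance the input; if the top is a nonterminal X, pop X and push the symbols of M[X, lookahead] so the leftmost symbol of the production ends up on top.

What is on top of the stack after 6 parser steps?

     Stack          Input         Action
  1  $ S            id bool id $  expand S ::= E bool E
  2  $ E bool E     id bool id $  expand E ::= id G
  3  $ E bool G id  id bool id $  match id
  4  $ E bool G     bool id $     expand G ::= λ
  5  $ E bool       bool id $     match bool
  6  $ E            id $          expand E ::= id G
Stack after step 6: $ G id (top = id).

id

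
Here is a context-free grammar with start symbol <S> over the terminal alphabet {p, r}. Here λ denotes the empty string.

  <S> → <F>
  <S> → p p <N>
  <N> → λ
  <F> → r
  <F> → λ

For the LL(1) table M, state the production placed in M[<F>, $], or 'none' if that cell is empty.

FIRST(<N>): from <N>→λ we get {λ}. So FIRST(<N>) = {λ}.
FIRST(<F>): from <F>→r we get {r}; from <F>→λ we get {λ}. So FIRST(<F>) = {λ, r}.
FIRST(<S>): from <S>→<F> we get {λ, r}; from <S>→p p <N> we get {p}. So FIRST(<S>) = {λ, p, r}.
FOLLOW(<S>) includes $ since <S> is the start symbol.
FOLLOW(<S>): <S> appears on no right-hand side. Thus FOLLOW(<S>) = {$}.
FOLLOW(<F>): in <S>→<F>, the suffix after <F> is empty, so FOLLOW(<F>) ⊇ FOLLOW(<S>) = {$}. Thus FOLLOW(<F>) = {$}.
For <F> → r: FIRST(r) = {r}, so it goes in M[<F>, t] for t ∈ {r}.
For <F> → λ: FIRST(λ) = {λ}, so it goes in M[<F>, t] for t ∈ {}; since λ ∈ FIRST, also for every t ∈ FOLLOW(<F>) = {$}.

<F> → λ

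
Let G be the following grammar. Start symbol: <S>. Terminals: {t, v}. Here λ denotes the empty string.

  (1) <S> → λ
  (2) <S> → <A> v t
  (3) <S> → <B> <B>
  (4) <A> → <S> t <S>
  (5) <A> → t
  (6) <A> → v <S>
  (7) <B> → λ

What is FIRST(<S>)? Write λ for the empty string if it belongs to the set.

FIRST(<B>) = {λ}
FIRST(<S>) = {λ, t, v}  (via <A> v t, <B> <B>)
FIRST(<A>) = {t, v}  (via <S> t <S>)

{λ, t, v}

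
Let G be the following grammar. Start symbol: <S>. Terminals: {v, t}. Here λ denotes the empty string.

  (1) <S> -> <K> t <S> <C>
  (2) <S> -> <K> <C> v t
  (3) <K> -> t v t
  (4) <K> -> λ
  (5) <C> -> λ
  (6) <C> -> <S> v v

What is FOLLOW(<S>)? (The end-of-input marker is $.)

FIRST(<K>): from <K>->t v t we get {t}; from <K>->λ we get {λ}. So FIRST(<K>) = {λ, t}.
FIRST(<S>): from <S>-><K> t <S> <C> we get {t}; from <S>-><K> <C> v t we get {t, v}. So FIRST(<S>) = {t, v}.
FIRST(<C>): from <C>->λ we get {λ}; from <C>-><S> v v we get {t, v}. So FIRST(<C>) = {λ, t, v}.
FOLLOW(<S>) includes $ since <S> is the start symbol.
FOLLOW(<S>): in <S>-><K> t <S> <C>, <S> is followed by <C> with FIRST {λ, t, v}; in <S>-><K> t <S> <C>, the suffix after <S> is nullable (adds nothing new); in <C>-><S> v v, <S> is followed by v v with FIRST {v}. Thus FOLLOW(<S>) = {$, t, v}.
FOLLOW(<K>): in <S>-><K> t <S> <C>, <K> is followed by t <S> <C> with FIRST {t}; in <S>-><K> <C> v t, <K> is followed by <C> v t with FIRST {t, v}. Thus FOLLOW(<K>) = {t, v}.
FOLLOW(<C>): in <S>-><K> t <S> <C>, the suffix after <C> is empty, so FOLLOW(<C>) ⊇ FOLLOW(<S>) = {$, t, v}; in <S>-><K> <C> v t, <C> is followed by v t with FIRST {v}. Thus FOLLOW(<C>) = {$, t, v}.

{$, t, v}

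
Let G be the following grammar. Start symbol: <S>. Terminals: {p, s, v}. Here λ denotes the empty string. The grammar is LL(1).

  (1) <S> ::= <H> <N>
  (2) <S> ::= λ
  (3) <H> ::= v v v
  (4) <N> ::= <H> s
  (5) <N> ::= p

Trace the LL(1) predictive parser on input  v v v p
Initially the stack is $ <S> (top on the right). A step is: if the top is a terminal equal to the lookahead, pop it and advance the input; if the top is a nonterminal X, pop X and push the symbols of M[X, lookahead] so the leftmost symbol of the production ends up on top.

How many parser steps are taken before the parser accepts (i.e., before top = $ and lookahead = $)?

step 1: stack=$ <S>  input=v v v p $  — expand <S> ::= <H> <N>
step 2: stack=$ <N> <H>  input=v v v p $  — expand <H> ::= v v v
step 3: stack=$ <N> v v v  input=v v v p $  — match v
step 4: stack=$ <N> v v  input=v v p $  — match v
step 5: stack=$ <N> v  input=v p $  — match v
step 6: stack=$ <N>  input=p $  — expand <N> ::= p
step 7: stack=$ p  input=p $  — match p
Accept reached after 7 steps.

7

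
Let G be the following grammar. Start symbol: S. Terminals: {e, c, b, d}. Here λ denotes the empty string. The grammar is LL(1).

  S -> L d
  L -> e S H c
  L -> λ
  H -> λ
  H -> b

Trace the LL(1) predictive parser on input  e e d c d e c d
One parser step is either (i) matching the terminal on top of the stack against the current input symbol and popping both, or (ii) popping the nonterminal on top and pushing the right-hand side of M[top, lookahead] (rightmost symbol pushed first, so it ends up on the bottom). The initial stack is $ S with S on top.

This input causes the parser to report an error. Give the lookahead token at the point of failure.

e

      Stack              Input              Action
   1  $ S                e e d c d e c d $  expand S -> L d
   2  $ d L              e e d c d e c d $  expand L -> e S H c
   3  $ d c H S e        e e d c d e c d $  match e
   4  $ d c H S          e d c d e c d $    expand S -> L d
   5  $ d c H d L        e d c d e c d $    expand L -> e S H c
   6  $ d c H d c H S e  e d c d e c d $    match e
   7  $ d c H d c H S    d c d e c d $      expand S -> L d
   8  $ d c H d c H d L  d c d e c d $      expand L -> λ
   9  $ d c H d c H d    d c d e c d $      match d
  10  $ d c H d c H      c d e c d $        expand H -> λ
  11  $ d c H d c        c d e c d $        match c
  12  $ d c H d          d e c d $          match d
  13  $ d c H            e c d $            error: M[H, e] is empty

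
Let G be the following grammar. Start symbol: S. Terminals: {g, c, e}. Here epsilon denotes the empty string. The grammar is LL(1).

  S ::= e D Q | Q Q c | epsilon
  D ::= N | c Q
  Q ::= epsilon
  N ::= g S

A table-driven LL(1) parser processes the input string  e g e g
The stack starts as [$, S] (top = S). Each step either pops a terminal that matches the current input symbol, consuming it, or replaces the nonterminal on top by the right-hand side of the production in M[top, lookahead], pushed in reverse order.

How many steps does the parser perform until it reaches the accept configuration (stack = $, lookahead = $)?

13

      Stack      Input      Action
   1  $ S        e g e g $  expand S ::= e D Q
   2  $ Q D e    e g e g $  match e
   3  $ Q D      g e g $    expand D ::= N
   4  $ Q N      g e g $    expand N ::= g S
   5  $ Q S g    g e g $    match g
   6  $ Q S      e g $      expand S ::= e D Q
   7  $ Q Q D e  e g $      match e
   8  $ Q Q D    g $        expand D ::= N
   9  $ Q Q N    g $        expand N ::= g S
  10  $ Q Q S g  g $        match g
  11  $ Q Q S    $          expand S ::= epsilon
  12  $ Q Q      $          expand Q ::= epsilon
  13  $ Q        $          expand Q ::= epsilon
Accept reached after 13 steps.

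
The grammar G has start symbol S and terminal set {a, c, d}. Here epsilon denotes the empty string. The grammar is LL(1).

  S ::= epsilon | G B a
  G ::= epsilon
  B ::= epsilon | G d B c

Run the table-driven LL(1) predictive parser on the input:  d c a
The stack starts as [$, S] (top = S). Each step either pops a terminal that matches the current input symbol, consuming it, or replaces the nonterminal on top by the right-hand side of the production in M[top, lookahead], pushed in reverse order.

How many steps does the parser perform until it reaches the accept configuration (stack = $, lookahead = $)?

step 1: stack=$ S  input=d c a $  — expand S ::= G B a
step 2: stack=$ a B G  input=d c a $  — expand G ::= epsilon
step 3: stack=$ a B  input=d c a $  — expand B ::= G d B c
step 4: stack=$ a c B d G  input=d c a $  — expand G ::= epsilon
step 5: stack=$ a c B d  input=d c a $  — match d
step 6: stack=$ a c B  input=c a $  — expand B ::= epsilon
step 7: stack=$ a c  input=c a $  — match c
step 8: stack=$ a  input=a $  — match a
Accept reached after 8 steps.

8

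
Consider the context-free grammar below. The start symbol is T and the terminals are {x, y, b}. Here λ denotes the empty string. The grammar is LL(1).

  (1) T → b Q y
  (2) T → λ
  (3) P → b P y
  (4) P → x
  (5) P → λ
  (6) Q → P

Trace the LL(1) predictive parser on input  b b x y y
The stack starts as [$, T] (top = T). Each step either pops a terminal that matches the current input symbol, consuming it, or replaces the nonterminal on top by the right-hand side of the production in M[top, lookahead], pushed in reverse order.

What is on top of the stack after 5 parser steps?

P

step 1: stack=$ T  input=b b x y y $  — expand T → b Q y
step 2: stack=$ y Q b  input=b b x y y $  — match b
step 3: stack=$ y Q  input=b x y y $  — expand Q → P
step 4: stack=$ y P  input=b x y y $  — expand P → b P y
step 5: stack=$ y y P b  input=b x y y $  — match b
Stack after step 5: $ y y P (top = P).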